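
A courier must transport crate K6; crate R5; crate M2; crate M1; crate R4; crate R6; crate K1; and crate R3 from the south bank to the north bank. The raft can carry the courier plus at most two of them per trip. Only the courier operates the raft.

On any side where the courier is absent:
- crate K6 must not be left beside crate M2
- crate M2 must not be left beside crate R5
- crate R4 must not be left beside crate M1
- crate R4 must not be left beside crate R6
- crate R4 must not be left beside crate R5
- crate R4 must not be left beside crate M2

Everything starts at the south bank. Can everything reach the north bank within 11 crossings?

Counting alone: the courier can take at most 2 across per trip to the north bank, so moving all 8 needs at least 4 loaded trips out, with a return between consecutive ones — at least 7 crossings.
The safety rule pushes this higher. Following every safe sequence of crossings, the most of the 8 that can be at the north bank as the raft arrives there on crossings 7, 9, 11 is 5, 6, 7 respectively — never all 8.
So the move cannot be finished within 11 crossings. (The shortest complete plan takes 13:)
1. Courier goes to the north bank with crate M2 and crate R4.  [the south bank: crate K1, crate K6, crate M1, crate R3, crate R5, crate R6 | the north bank: crate M2, crate R4]
2. Courier goes back to the south bank with crate M2.  [the south bank: crate K1, crate K6, crate M1, crate M2, crate R3, crate R5, crate R6 | the north bank: crate R4]
3. Courier goes to the north bank with crate K6 and crate R5.  [the south bank: crate K1, crate M1, crate M2, crate R3, crate R6 | the north bank: crate K6, crate R4, crate R5]
4. Courier goes back to the south bank with crate R5.  [the south bank: crate K1, crate M1, crate M2, crate R3, crate R5, crate R6 | the north bank: crate K6, crate R4]
5. Courier goes to the north bank with crate M1 and crate R5.  [the south bank: crate K1, crate M2, crate R3, crate R6 | the north bank: crate K6, crate M1, crate R4, crate R5]
6. Courier goes back to the south bank with crate R4.  [the south bank: crate K1, crate M2, crate R3, crate R4, crate R6 | the north bank: crate K6, crate M1, crate R5]
7. Courier goes to the north bank with crate M2 and crate R6.  [the south bank: crate K1, crate R3, crate R4 | the north bank: crate K6, crate M1, crate M2, crate R5, crate R6]
8. Courier goes back to the south bank with crate M2.  [the south bank: crate K1, crate M2, crate R3, crate R4 | the north bank: crate K6, crate M1, crate R5, crate R6]
9. Courier goes to the north bank with crate K1 and crate M2.  [the south bank: crate R3, crate R4 | the north bank: crate K1, crate K6, crate M1, crate M2, crate R5, crate R6]
10. Courier goes back to the south bank with crate M2.  [the south bank: crate M2, crate R3, crate R4 | the north bank: crate K1, crate K6, crate M1, crate R5, crate R6]
11. Courier goes to the north bank with crate M2 and crate R3.  [the south bank: crate R4 | the north bank: crate K1, crate K6, crate M1, crate M2, crate R3, crate R5, crate R6]
12. Courier goes back to the south bank with crate M2.  [the south bank: crate M2, crate R4 | the north bank: crate K1, crate K6, crate M1, crate R3, crate R5, crate R6]
13. Courier goes to the north bank with crate M2 and crate R4.  [the south bank: — | the north bank: crate K1, crate K6, crate M1, crate M2, crate R3, crate R4, crate R5, crate R6]

No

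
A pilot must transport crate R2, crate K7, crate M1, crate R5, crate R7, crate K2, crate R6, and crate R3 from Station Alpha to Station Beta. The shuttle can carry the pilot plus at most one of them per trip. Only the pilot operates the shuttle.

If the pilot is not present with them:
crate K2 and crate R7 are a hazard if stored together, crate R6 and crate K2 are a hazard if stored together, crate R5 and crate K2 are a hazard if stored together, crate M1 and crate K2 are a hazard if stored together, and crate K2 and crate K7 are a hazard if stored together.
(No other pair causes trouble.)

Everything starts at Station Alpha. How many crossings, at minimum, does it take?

impossible

Following every safe sequence of crossings from the start, the most of the 8 that can be at Station Beta as the shuttle arrives there on crossings 1, 3, 5, 7 is 1, 2, 3, 4 respectively; the best ever achieved is 4 of 8.
From crossing 9 on, no configuration arises that was not already reachable earlier: only 52 distinct safe configurations (who is on which side, and where the shuttle is) can ever be reached, none of them has everyone across, and every continuation just revisits them. So no valid plan exists.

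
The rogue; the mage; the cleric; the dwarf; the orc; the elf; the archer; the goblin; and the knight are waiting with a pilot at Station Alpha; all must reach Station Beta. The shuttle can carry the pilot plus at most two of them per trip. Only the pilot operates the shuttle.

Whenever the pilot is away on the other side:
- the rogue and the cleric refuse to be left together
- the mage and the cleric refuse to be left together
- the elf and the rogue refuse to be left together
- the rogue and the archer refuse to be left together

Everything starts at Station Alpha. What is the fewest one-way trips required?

Counting alone: the pilot can take at most 2 across per trip to Station Beta, so moving all 9 needs at least 5 loaded trips out, with a return between consecutive ones — at least 9 crossings.
The plan below uses exactly 9 crossings, so it is optimal:
1. Pilot goes to Station Beta with the mage and the rogue.
2. Pilot goes back to Station Alpha alone.
3. Pilot goes to Station Beta with the dwarf and the orc.
4. Pilot goes back to Station Alpha alone.
5. Pilot goes to Station Beta with the goblin and the knight.
6. Pilot goes back to Station Alpha alone.
7. Pilot goes to Station Beta with the archer and the elf.
8. Pilot goes back to Station Alpha with the rogue.
9. Pilot goes to Station Beta with the cleric and the rogue.

9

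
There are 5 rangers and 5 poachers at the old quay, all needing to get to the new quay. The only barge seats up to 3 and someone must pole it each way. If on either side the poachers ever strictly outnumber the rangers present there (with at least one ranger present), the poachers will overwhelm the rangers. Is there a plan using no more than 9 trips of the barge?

Counting alone: each trip to the new quay takes at most 3 across and each return brings at least 1 back, so after t trips out (and t−1 returns) at most 3t − (t−1) of the 10 are across; that first reaches 10 at t = 5, so at least 9 crossings are needed.
The safety rule pushes this higher. Following every safe sequence of crossings, the most of the 10 that can be at the new quay as the barge arrives there on crossing 9 is 9 — never all 10.
So the move cannot be finished within 9 crossings. (The shortest complete plan takes 11:)
1. 2 poachers → the new quay.  (the old quay: 5R 3P; the new quay: 0R 2P)
2. 1 poacher ← the old quay.  (the old quay: 5R 4P; the new quay: 0R 1P)
3. 3 poachers → the new quay.  (the old quay: 5R 1P; the new quay: 0R 4P)
4. 1 poacher ← the old quay.  (the old quay: 5R 2P; the new quay: 0R 3P)
5. 3 rangers → the new quay.  (the old quay: 2R 2P; the new quay: 3R 3P)
6. 1 ranger and 1 poacher ← the old quay.  (the old quay: 3R 3P; the new quay: 2R 2P)
7. 3 rangers → the new quay.  (the old quay: 0R 3P; the new quay: 5R 2P)
8. 1 poacher ← the old quay.  (the old quay: 0R 4P; the new quay: 5R 1P)
9. 2 poachers → the new quay.  (the old quay: 0R 2P; the new quay: 5R 3P)
10. 1 poacher ← the old quay.  (the old quay: 0R 3P; the new quay: 5R 2P)
11. 3 poachers → the new quay.  (the old quay: 0R 0P; the new quay: 5R 5P)

No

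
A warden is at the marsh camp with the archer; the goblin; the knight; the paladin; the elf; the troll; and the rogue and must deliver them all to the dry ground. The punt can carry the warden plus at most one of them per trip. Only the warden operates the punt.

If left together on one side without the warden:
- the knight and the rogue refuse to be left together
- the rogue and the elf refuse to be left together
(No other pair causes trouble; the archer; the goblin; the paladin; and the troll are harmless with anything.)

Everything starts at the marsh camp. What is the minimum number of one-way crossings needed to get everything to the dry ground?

Counting alone: the warden can take at most 1 across per trip to the dry ground, so moving all 7 needs at least 7 loaded trips out, with a return between consecutive ones — at least 13 crossings.
The safety rule pushes this higher. Following every safe sequence of crossings, the most of the 7 that can be at the dry ground as the punt arrives there on crossing 13 is 6 — never all 7.
So no plan with fewer than 15 crossings exists, and this one achieves 15:
1. Warden goes to the dry ground with the rogue.  [the marsh camp: the archer, the elf, the goblin, the knight, the paladin, the troll | the dry ground: the rogue]
2. Warden goes back to the marsh camp alone.  [the marsh camp: the archer, the elf, the goblin, the knight, the paladin, the troll | the dry ground: the rogue]
3. Warden goes to the dry ground with the archer.  [the marsh camp: the elf, the goblin, the knight, the paladin, the troll | the dry ground: the archer, the rogue]
4. Warden goes back to the marsh camp alone.  [the marsh camp: the elf, the goblin, the knight, the paladin, the troll | the dry ground: the archer, the rogue]
5. Warden goes to the dry ground with the goblin.  [the marsh camp: the elf, the knight, the paladin, the troll | the dry ground: the archer, the goblin, the rogue]
6. Warden goes back to the marsh camp alone.  [the marsh camp: the elf, the knight, the paladin, the troll | the dry ground: the archer, the goblin, the rogue]
7. Warden goes to the dry ground with the knight.  [the marsh camp: the elf, the paladin, the troll | the dry ground: the archer, the goblin, the knight, the rogue]
8. Warden goes back to the marsh camp with the rogue.  [the marsh camp: the elf, the paladin, the rogue, the troll | the dry ground: the archer, the goblin, the knight]
9. Warden goes to the dry ground with the elf.  [the marsh camp: the paladin, the rogue, the troll | the dry ground: the archer, the elf, the goblin, the knight]
10. Warden goes back to the marsh camp alone.  [the marsh camp: the paladin, the rogue, the troll | the dry ground: the archer, the elf, the goblin, the knight]
11. Warden goes to the dry ground with the paladin.  [the marsh camp: the rogue, the troll | the dry ground: the archer, the elf, the goblin, the knight, the paladin]
12. Warden goes back to the marsh camp alone.  [the marsh camp: the rogue, the troll | the dry ground: the archer, the elf, the goblin, the knight, the paladin]
13. Warden goes to the dry ground with the troll.  [the marsh camp: the rogue | the dry ground: the archer, the elf, the goblin, the knight, the paladin, the troll]
14. Warden goes back to the marsh camp alone.  [the marsh camp: the rogue | the dry ground: the archer, the elf, the goblin, the knight, the paladin, the troll]
15. Warden goes to the dry ground with the rogue.  [the marsh camp: — | the dry ground: the archer, the elf, the goblin, the knight, the paladin, the rogue, the troll]

15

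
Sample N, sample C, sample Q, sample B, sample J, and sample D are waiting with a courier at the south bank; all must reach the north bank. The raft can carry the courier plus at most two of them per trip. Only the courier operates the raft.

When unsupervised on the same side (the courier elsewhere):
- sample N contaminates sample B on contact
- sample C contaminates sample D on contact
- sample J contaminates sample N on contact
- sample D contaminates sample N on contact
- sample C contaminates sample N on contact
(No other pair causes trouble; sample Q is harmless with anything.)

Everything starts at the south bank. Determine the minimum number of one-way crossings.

9

Counting alone: the courier can take at most 2 across per trip to the north bank, so moving all 6 needs at least 3 loaded trips out, with a return between consecutive ones — at least 5 crossings.
The safety rule pushes this higher. Following every safe sequence of crossings, the most of the 6 that can be at the north bank as the raft arrives there on crossings 5, 7 is 4, 5 respectively — never all 6.
So no plan with fewer than 9 crossings exists, and this one achieves 9:
1. Courier goes to the north bank with sample C and sample N.
2. Courier goes back to the south bank with sample N.
3. Courier goes to the north bank with sample N and sample Q.
4. Courier goes back to the south bank with sample N.
5. Courier goes to the north bank with sample B and sample N.
6. Courier goes back to the south bank with sample N.
7. Courier goes to the north bank with sample J and sample N.
8. Courier goes back to the south bank with sample N.
9. Courier goes to the north bank with sample D and sample N.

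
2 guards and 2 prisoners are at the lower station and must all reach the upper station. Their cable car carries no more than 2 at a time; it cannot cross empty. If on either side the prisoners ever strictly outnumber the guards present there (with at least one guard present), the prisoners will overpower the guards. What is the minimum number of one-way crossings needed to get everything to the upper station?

5

Counting alone: each trip to the upper station takes at most 2 across and each return brings at least 1 back, so after t trips out (and t−1 returns) at most 2t − (t−1) of the 4 are across; that first reaches 4 at t = 3, so at least 5 crossings are needed.
The plan below uses exactly 5 crossings, so it is optimal:
1. 2 prisoners → the upper station.  (the lower station: 2G 0P; the upper station: 0G 2P)
2. 1 prisoner ← the lower station.  (the lower station: 2G 1P; the upper station: 0G 1P)
3. 2 guards → the upper station.  (the lower station: 0G 1P; the upper station: 2G 1P)
4. 1 prisoner ← the lower station.  (the lower station: 0G 2P; the upper station: 2G 0P)
5. 2 prisoners → the upper station.  (the lower station: 0G 0P; the upper station: 2G 2P)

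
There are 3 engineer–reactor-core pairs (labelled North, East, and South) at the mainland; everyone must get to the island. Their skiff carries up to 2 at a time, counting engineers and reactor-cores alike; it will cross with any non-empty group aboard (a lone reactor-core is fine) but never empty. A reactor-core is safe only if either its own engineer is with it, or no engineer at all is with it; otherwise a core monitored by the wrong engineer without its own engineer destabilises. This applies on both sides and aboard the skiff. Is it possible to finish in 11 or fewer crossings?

Yes

Yes — this plan uses 11 crossings (≤ 11):
1. engineer North and reactor-core North cross → the island.
2. engineer North crosses ← the mainland.
3. reactor-core East and reactor-core South cross → the island.
4. reactor-core North crosses ← the mainland.
5. engineer East and engineer South cross → the island.
6. engineer East and reactor-core East cross ← the mainland.
7. engineer East and engineer North cross → the island.
8. reactor-core South crosses ← the mainland.
9. reactor-core East and reactor-core North cross → the island.
10. engineer South crosses ← the mainland.
11. engineer South and reactor-core South cross → the island.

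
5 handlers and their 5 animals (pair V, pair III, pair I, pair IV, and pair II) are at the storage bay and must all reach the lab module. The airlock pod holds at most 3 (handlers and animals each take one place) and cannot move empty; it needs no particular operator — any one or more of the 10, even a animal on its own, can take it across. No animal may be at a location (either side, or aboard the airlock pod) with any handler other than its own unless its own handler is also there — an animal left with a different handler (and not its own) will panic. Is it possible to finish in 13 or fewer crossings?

Yes

Yes — this plan uses 11 crossings (≤ 13):
1. animal V and handler V cross → the lab module.
2. handler V crosses ← the storage bay.
3. animal I, animal III, and animal IV cross → the lab module.
4. animal V crosses ← the storage bay.
5. handler I, handler III, and handler IV cross → the lab module.
6. animal III and handler III cross ← the storage bay.
7. handler II, handler III, and handler V cross → the lab module.
8. animal I crosses ← the storage bay.
9. animal III and animal V cross → the lab module.
10. animal V crosses ← the storage bay.
11. animal I, animal II, and animal V cross → the lab module.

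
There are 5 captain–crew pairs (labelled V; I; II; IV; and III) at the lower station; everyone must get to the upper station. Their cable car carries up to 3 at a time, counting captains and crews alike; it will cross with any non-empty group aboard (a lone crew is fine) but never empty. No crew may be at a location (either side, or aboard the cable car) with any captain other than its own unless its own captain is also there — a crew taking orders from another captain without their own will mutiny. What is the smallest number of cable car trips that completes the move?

Counting alone: each trip to the upper station takes at most 3 across and each return brings at least 1 back, so after t trips out (and t−1 returns) at most 3t − (t−1) of the 10 are across; that first reaches 10 at t = 5, so at least 9 crossings are needed.
The safety rule pushes this higher. Following every safe sequence of crossings, the most of the 10 that can be at the upper station as the cable car arrives there on crossing 9 is 9 — never all 10.
So no plan with fewer than 11 crossings exists, and this one achieves 11:
1. captain V and crew V cross → the upper station.
2. captain V crosses ← the lower station.
3. crew I, crew II, and crew IV cross → the upper station.
4. crew V crosses ← the lower station.
5. captain I, captain II, and captain IV cross → the upper station.
6. captain I and crew I cross ← the lower station.
7. captain I, captain III, and captain V cross → the upper station.
8. crew II crosses ← the lower station.
9. crew I and crew V cross → the upper station.
10. crew V crosses ← the lower station.
11. crew II, crew III, and crew V cross → the upper station.

11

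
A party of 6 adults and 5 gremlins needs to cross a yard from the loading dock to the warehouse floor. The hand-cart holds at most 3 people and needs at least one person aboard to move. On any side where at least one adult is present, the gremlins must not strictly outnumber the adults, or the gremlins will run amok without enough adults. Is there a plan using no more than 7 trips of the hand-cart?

Counting alone: each trip to the warehouse floor takes at most 3 across and each return brings at least 1 back, so after t trips out (and t−1 returns) at most 3t − (t−1) of the 11 are across; that first reaches 11 at t = 5, so at least 9 crossings are needed.
Since 7 < 9, 7 crossings cannot be enough. (The shortest complete plan in fact takes 9:)
1. 3 gremlins → the warehouse floor.  (the loading dock: 6A 2G; the warehouse floor: 0A 3G)
2. 1 gremlin ← the loading dock.  (the loading dock: 6A 3G; the warehouse floor: 0A 2G)
3. 3 adults → the warehouse floor.  (the loading dock: 3A 3G; the warehouse floor: 3A 2G)
4. 1 adult ← the loading dock.  (the loading dock: 4A 3G; the warehouse floor: 2A 2G)
5. 2 adults and 1 gremlin → the warehouse floor.  (the loading dock: 2A 2G; the warehouse floor: 4A 3G)
6. 1 adult ← the loading dock.  (the loading dock: 3A 2G; the warehouse floor: 3A 3G)
7. 2 adults and 1 gremlin → the warehouse floor.  (the loading dock: 1A 1G; the warehouse floor: 5A 4G)
8. 1 adult ← the loading dock.  (the loading dock: 2A 1G; the warehouse floor: 4A 4G)
9. 2 adults and 1 gremlin → the warehouse floor.  (the loading dock: 0A 0G; the warehouse floor: 6A 5G)

No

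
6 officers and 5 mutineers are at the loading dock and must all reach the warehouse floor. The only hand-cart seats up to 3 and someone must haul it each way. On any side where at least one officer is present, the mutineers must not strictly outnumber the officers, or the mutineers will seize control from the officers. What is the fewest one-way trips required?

Counting alone: each trip to the warehouse floor takes at most 3 across and each return brings at least 1 back, so after t trips out (and t−1 returns) at most 3t − (t−1) of the 11 are across; that first reaches 11 at t = 5, so at least 9 crossings are needed.
The plan below uses exactly 9 crossings, so it is optimal:
1. 3 mutineers → the warehouse floor.  (the loading dock: 6O 2M; the warehouse floor: 0O 3M)
2. 1 mutineer ← the loading dock.  (the loading dock: 6O 3M; the warehouse floor: 0O 2M)
3. 3 officers → the warehouse floor.  (the loading dock: 3O 3M; the warehouse floor: 3O 2M)
4. 1 officer ← the loading dock.  (the loading dock: 4O 3M; the warehouse floor: 2O 2M)
5. 2 officers and 1 mutineer → the warehouse floor.  (the loading dock: 2O 2M; the warehouse floor: 4O 3M)
6. 1 officer ← the loading dock.  (the loading dock: 3O 2M; the warehouse floor: 3O 3M)
7. 2 officers and 1 mutineer → the warehouse floor.  (the loading dock: 1O 1M; the warehouse floor: 5O 4M)
8. 1 officer ← the loading dock.  (the loading dock: 2O 1M; the warehouse floor: 4O 4M)
9. 2 officers and 1 mutineer → the warehouse floor.  (the loading dock: 0O 0M; the warehouse floor: 6O 5M)

9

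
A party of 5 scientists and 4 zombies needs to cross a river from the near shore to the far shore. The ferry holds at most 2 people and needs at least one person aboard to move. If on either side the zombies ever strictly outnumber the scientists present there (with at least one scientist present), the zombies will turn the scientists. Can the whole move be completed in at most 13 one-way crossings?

Counting alone: each trip to the far shore takes at most 2 across and each return brings at least 1 back, so after t trips out (and t−1 returns) at most 2t − (t−1) of the 9 are across; that first reaches 9 at t = 8, so at least 15 crossings are needed.
Since 13 < 15, 13 crossings cannot be enough. (The shortest complete plan in fact takes 15:)
1. 2 zombies → the far shore.  (the near shore: 5S 2Z; the far shore: 0S 2Z)
2. 1 zombie ← the near shore.  (the near shore: 5S 3Z; the far shore: 0S 1Z)
3. 2 zombies → the far shore.  (the near shore: 5S 1Z; the far shore: 0S 3Z)
4. 1 zombie ← the near shore.  (the near shore: 5S 2Z; the far shore: 0S 2Z)
5. 2 scientists → the far shore.  (the near shore: 3S 2Z; the far shore: 2S 2Z)
6. 1 zombie ← the near shore.  (the near shore: 3S 3Z; the far shore: 2S 1Z)
7. 1 scientist and 1 zombie → the far shore.  (the near shore: 2S 2Z; the far shore: 3S 2Z)
8. 1 scientist ← the near shore.  (the near shore: 3S 2Z; the far shore: 2S 2Z)
9. 1 scientist and 1 zombie → the far shore.  (the near shore: 2S 1Z; the far shore: 3S 3Z)
10. 1 zombie ← the near shore.  (the near shore: 2S 2Z; the far shore: 3S 2Z)
11. 1 scientist and 1 zombie → the far shore.  (the near shore: 1S 1Z; the far shore: 4S 3Z)
12. 1 scientist ← the near shore.  (the near shore: 2S 1Z; the far shore: 3S 3Z)
13. 1 scientist and 1 zombie → the far shore.  (the near shore: 1S 0Z; the far shore: 4S 4Z)
14. 1 zombie ← the near shore.  (the near shore: 1S 1Z; the far shore: 4S 3Z)
15. 1 scientist and 1 zombie → the far shore.  (the near shore: 0S 0Z; the far shore: 5S 4Z)

No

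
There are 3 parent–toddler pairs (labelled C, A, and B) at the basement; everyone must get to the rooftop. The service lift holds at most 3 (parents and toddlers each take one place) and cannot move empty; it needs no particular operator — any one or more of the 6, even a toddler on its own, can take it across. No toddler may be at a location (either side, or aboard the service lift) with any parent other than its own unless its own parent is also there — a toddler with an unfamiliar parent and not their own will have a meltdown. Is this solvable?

1. parent C and toddler C cross → the rooftop.
2. parent C crosses ← the basement.
3. parent A, parent B, and parent C cross → the rooftop.
4. toddler C crosses ← the basement.
5. toddler A, toddler B, and toddler C cross → the rooftop.

Yes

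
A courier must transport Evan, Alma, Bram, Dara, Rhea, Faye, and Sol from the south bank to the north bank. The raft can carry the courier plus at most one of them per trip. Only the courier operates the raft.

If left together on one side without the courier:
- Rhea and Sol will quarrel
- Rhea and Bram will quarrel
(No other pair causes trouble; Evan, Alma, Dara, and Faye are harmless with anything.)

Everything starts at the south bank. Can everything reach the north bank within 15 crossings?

Yes — this plan uses 15 crossings (≤ 15):
1. Courier goes to the north bank with Rhea.
2. Courier goes back to the south bank alone.
3. Courier goes to the north bank with Evan.
4. Courier goes back to the south bank alone.
5. Courier goes to the north bank with Alma.
6. Courier goes back to the south bank alone.
7. Courier goes to the north bank with Bram.
8. Courier goes back to the south bank with Rhea.
9. Courier goes to the north bank with Sol.
10. Courier goes back to the south bank alone.
11. Courier goes to the north bank with Dara.
12. Courier goes back to the south bank alone.
13. Courier goes to the north bank with Faye.
14. Courier goes back to the south bank alone.
15. Courier goes to the north bank with Rhea.

Yes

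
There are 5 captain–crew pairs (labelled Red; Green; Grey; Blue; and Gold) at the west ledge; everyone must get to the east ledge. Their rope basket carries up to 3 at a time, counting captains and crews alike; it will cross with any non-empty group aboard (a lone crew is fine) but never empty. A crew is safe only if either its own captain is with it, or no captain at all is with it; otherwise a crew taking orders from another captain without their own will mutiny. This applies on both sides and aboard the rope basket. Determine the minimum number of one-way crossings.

Counting alone: each trip to the east ledge takes at most 3 across and each return brings at least 1 back, so after t trips out (and t−1 returns) at most 3t − (t−1) of the 10 are across; that first reaches 10 at t = 5, so at least 9 crossings are needed.
The safety rule pushes this higher. Following every safe sequence of crossings, the most of the 10 that can be at the east ledge as the rope basket arrives there on crossing 9 is 9 — never all 10.
So no plan with fewer than 11 crossings exists, and this one achieves 11:
1. captain Red and crew Red cross → the east ledge.
2. captain Red crosses ← the west ledge.
3. crew Blue, crew Green, and crew Grey cross → the east ledge.
4. crew Red crosses ← the west ledge.
5. captain Blue, captain Green, and captain Grey cross → the east ledge.
6. captain Green and crew Green cross ← the west ledge.
7. captain Gold, captain Green, and captain Red cross → the east ledge.
8. crew Grey crosses ← the west ledge.
9. crew Green and crew Red cross → the east ledge.
10. crew Red crosses ← the west ledge.
11. crew Gold, crew Grey, and crew Red cross → the east ledge.

11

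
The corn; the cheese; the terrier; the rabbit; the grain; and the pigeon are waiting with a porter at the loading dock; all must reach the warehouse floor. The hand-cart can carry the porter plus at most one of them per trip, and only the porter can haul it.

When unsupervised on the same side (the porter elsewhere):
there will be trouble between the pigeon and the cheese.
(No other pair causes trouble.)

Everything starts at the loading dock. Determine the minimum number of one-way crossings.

11

Counting alone: the porter can take at most 1 across per trip to the warehouse floor, so moving all 6 needs at least 6 loaded trips out, with a return between consecutive ones — at least 11 crossings.
The plan below uses exactly 11 crossings, so it is optimal:
1. Porter goes to the warehouse floor with the cheese.
2. Porter goes back to the loading dock alone.
3. Porter goes to the warehouse floor with the corn.
4. Porter goes back to the loading dock alone.
5. Porter goes to the warehouse floor with the terrier.
6. Porter goes back to the loading dock alone.
7. Porter goes to the warehouse floor with the rabbit.
8. Porter goes back to the loading dock alone.
9. Porter goes to the warehouse floor with the grain.
10. Porter goes back to the loading dock alone.
11. Porter goes to the warehouse floor with the pigeon.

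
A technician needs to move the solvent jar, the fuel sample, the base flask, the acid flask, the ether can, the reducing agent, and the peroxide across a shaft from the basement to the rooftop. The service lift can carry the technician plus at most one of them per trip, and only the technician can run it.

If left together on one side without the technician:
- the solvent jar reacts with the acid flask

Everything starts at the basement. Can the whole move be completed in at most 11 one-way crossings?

Counting alone: the technician can take at most 1 across per trip to the rooftop, so moving all 7 needs at least 7 loaded trips out, with a return between consecutive ones — at least 13 crossings.
Since 11 < 13, 11 crossings cannot be enough. (The shortest complete plan in fact takes 13:)
1. Technician goes to the rooftop with the solvent jar.
2. Technician goes back to the basement alone.
3. Technician goes to the rooftop with the fuel sample.
4. Technician goes back to the basement alone.
5. Technician goes to the rooftop with the base flask.
6. Technician goes back to the basement alone.
7. Technician goes to the rooftop with the ether can.
8. Technician goes back to the basement alone.
9. Technician goes to the rooftop with the reducing agent.
10. Technician goes back to the basement alone.
11. Technician goes to the rooftop with the peroxide.
12. Technician goes back to the basement alone.
13. Technician goes to the rooftop with the acid flask.

No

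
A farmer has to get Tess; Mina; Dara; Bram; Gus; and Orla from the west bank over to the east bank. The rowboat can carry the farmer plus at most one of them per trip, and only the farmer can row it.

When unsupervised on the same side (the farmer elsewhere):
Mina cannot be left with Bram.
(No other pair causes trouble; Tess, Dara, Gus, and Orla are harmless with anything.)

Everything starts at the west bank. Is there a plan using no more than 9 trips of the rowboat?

No

Counting alone: the farmer can take at most 1 across per trip to the east bank, so moving all 6 needs at least 6 loaded trips out, with a return between consecutive ones — at least 11 crossings.
Since 9 < 11, 9 crossings cannot be enough. (The shortest complete plan in fact takes 11:)
1. Farmer goes to the east bank with Mina.
2. Farmer goes back to the west bank alone.
3. Farmer goes to the east bank with Tess.
4. Farmer goes back to the west bank alone.
5. Farmer goes to the east bank with Dara.
6. Farmer goes back to the west bank alone.
7. Farmer goes to the east bank with Gus.
8. Farmer goes back to the west bank alone.
9. Farmer goes to the east bank with Orla.
10. Farmer goes back to the west bank alone.
11. Farmer goes to the east bank with Bram.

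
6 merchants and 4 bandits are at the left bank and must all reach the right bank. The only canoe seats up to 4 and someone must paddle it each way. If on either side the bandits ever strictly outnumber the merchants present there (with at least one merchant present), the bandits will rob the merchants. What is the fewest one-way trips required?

Counting alone: each trip to the right bank takes at most 4 across and each return brings at least 1 back, so after t trips out (and t−1 returns) at most 4t − (t−1) of the 10 are across; that first reaches 10 at t = 3, so at least 5 crossings are needed.
The plan below uses exactly 5 crossings, so it is optimal:
1. 4 bandits → the right bank.  (the left bank: 6M 0B; the right bank: 0M 4B)
2. 1 bandit ← the left bank.  (the left bank: 6M 1B; the right bank: 0M 3B)
3. 4 merchants → the right bank.  (the left bank: 2M 1B; the right bank: 4M 3B)
4. 1 bandit ← the left bank.  (the left bank: 2M 2B; the right bank: 4M 2B)
5. 2 merchants and 2 bandits → the right bank.  (the left bank: 0M 0B; the right bank: 6M 4B)

5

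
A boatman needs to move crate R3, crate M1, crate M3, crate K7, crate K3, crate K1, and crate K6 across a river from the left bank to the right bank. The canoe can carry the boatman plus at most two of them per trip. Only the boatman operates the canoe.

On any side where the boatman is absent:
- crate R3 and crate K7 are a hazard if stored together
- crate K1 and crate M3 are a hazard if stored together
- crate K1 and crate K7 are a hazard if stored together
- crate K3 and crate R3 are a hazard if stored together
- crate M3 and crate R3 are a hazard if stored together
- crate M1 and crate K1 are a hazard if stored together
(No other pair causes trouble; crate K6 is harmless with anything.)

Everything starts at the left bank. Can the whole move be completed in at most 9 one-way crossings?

Yes — this plan uses 9 crossings (≤ 9):
1. Boatman goes to the right bank with crate K1 and crate R3.
2. Boatman goes back to the left bank alone.
3. Boatman goes to the right bank with crate M1.
4. Boatman goes back to the left bank with crate K1.
5. Boatman goes to the right bank with crate K7 and crate M3.
6. Boatman goes back to the left bank with crate R3.
7. Boatman goes to the right bank with crate K3 and crate K6.
8. Boatman goes back to the left bank alone.
9. Boatman goes to the right bank with crate K1 and crate R3.

Yes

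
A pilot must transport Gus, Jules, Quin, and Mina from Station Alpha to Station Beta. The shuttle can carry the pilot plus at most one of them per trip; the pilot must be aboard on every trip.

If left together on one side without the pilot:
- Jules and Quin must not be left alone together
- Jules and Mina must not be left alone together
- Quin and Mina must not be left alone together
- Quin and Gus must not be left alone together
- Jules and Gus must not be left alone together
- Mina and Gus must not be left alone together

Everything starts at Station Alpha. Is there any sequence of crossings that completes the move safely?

No

Whatever the first load, the items left behind include a forbidden pair without the pilot. No opening move is safe, so no plan exists.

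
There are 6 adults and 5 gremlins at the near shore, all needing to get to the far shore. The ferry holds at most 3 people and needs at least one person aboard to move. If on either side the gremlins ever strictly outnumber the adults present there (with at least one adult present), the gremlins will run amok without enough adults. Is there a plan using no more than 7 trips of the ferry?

Counting alone: each trip to the far shore takes at most 3 across and each return brings at least 1 back, so after t trips out (and t−1 returns) at most 3t − (t−1) of the 11 are across; that first reaches 11 at t = 5, so at least 9 crossings are needed.
Since 7 < 9, 7 crossings cannot be enough. (The shortest complete plan in fact takes 9:)
1. 3 gremlins → the far shore.  (the near shore: 6A 2G; the far shore: 0A 3G)
2. 1 gremlin ← the near shore.  (the near shore: 6A 3G; the far shore: 0A 2G)
3. 3 adults → the far shore.  (the near shore: 3A 3G; the far shore: 3A 2G)
4. 1 adult ← the near shore.  (the near shore: 4A 3G; the far shore: 2A 2G)
5. 2 adults and 1 gremlin → the far shore.  (the near shore: 2A 2G; the far shore: 4A 3G)
6. 1 adult ← the near shore.  (the near shore: 3A 2G; the far shore: 3A 3G)
7. 2 adults and 1 gremlin → the far shore.  (the near shore: 1A 1G; the far shore: 5A 4G)
8. 1 adult ← the near shore.  (the near shore: 2A 1G; the far shore: 4A 4G)
9. 2 adults and 1 gremlin → the far shore.  (the near shore: 0A 0G; the far shore: 6A 5G)

No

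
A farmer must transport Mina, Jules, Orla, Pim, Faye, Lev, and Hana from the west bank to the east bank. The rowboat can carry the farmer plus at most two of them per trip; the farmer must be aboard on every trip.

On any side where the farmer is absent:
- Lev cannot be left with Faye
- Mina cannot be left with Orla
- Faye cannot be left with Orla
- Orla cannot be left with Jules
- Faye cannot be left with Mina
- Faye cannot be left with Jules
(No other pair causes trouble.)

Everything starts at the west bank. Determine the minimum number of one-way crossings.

11

Counting alone: the farmer can take at most 2 across per trip to the east bank, so moving all 7 needs at least 4 loaded trips out, with a return between consecutive ones — at least 7 crossings.
The safety rule pushes this higher. Following every safe sequence of crossings, the most of the 7 that can be at the east bank as the rowboat arrives there on crossings 7, 9 is 5, 6 respectively — never all 7.
So no plan with fewer than 11 crossings exists, and this one achieves 11:
1. Farmer goes to the east bank with Faye and Orla.
2. Farmer goes back to the west bank with Orla.
3. Farmer goes to the east bank with Jules and Mina.
4. Farmer goes back to the west bank with Faye.
5. Farmer goes to the east bank with Lev and Orla.
6. Farmer goes back to the west bank with Orla.
7. Farmer goes to the east bank with Orla and Pim.
8. Farmer goes back to the west bank with Orla.
9. Farmer goes to the east bank with Hana and Orla.
10. Farmer goes back to the west bank with Orla.
11. Farmer goes to the east bank with Faye and Orla.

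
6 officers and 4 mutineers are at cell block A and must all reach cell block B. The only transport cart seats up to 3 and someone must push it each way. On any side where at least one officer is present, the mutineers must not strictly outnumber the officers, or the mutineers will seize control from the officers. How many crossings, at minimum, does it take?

9

Counting alone: each trip to cell block B takes at most 3 across and each return brings at least 1 back, so after t trips out (and t−1 returns) at most 3t − (t−1) of the 10 are across; that first reaches 10 at t = 5, so at least 9 crossings are needed.
The plan below uses exactly 9 crossings, so it is optimal:
1. 2 mutineers → cell block B.  (cell block A: 6O 2M; cell block B: 0O 2M)
2. 1 mutineer ← cell block A.  (cell block A: 6O 3M; cell block B: 0O 1M)
3. 3 mutineers → cell block B.  (cell block A: 6O 0M; cell block B: 0O 4M)
4. 1 mutineer ← cell block A.  (cell block A: 6O 1M; cell block B: 0O 3M)
5. 3 officers → cell block B.  (cell block A: 3O 1M; cell block B: 3O 3M)
6. 1 mutineer ← cell block A.  (cell block A: 3O 2M; cell block B: 3O 2M)
7. 1 officer and 2 mutineers → cell block B.  (cell block A: 2O 0M; cell block B: 4O 4M)
8. 1 mutineer ← cell block A.  (cell block A: 2O 1M; cell block B: 4O 3M)
9. 2 officers and 1 mutineer → cell block B.  (cell block A: 0O 0M; cell block B: 6O 4M)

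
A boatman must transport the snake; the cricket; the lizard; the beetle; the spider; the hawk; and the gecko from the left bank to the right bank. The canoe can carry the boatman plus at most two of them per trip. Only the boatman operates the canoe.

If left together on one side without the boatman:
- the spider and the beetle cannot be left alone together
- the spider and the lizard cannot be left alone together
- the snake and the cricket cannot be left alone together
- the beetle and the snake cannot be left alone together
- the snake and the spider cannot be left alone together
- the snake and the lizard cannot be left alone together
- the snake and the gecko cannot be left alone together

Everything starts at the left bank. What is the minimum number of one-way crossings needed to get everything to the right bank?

11

Counting alone: the boatman can take at most 2 across per trip to the right bank, so moving all 7 needs at least 4 loaded trips out, with a return between consecutive ones — at least 7 crossings.
The safety rule pushes this higher. Following every safe sequence of crossings, the most of the 7 that can be at the right bank as the canoe arrives there on crossings 7, 9 is 5, 6 respectively — never all 7.
So no plan with fewer than 11 crossings exists, and this one achieves 11:
1. Boatman goes to the right bank with the snake and the spider.
2. Boatman goes back to the left bank with the snake.
3. Boatman goes to the right bank with the cricket and the snake.
4. Boatman goes back to the left bank with the snake.
5. Boatman goes to the right bank with the hawk and the snake.
6. Boatman goes back to the left bank with the snake.
7. Boatman goes to the right bank with the gecko and the snake.
8. Boatman goes back to the left bank with the snake.
9. Boatman goes to the right bank with the beetle and the lizard.
10. Boatman goes back to the left bank with the spider.
11. Boatman goes to the right bank with the snake and the spider.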